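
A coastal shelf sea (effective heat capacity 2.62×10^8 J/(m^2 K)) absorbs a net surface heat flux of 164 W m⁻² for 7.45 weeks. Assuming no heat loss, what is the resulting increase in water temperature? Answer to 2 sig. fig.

Areal heat capacity C = 2.62×10^8 J/(m^2 K) (given).
Net heat input Q = F Δt = 164 × (7.45 weeks × 6.048×10^5 s/week) = 7.39×10^8 J/m².
ΔT = Q / C = 7.39×10^8 / 2.62×10^8 = 2.82 K.

2.8 K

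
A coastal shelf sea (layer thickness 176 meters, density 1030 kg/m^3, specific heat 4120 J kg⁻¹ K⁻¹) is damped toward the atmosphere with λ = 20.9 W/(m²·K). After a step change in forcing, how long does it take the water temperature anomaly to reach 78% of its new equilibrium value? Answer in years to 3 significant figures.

1.71 years

Areal heat capacity C = ρ c_p D = 1030 × 4120 × 176 = 7.47×10^8 J m⁻² K⁻¹.
τ = C / λ = 7.47×10^8 / 20.9 = 3.57×10^7 s.
Fraction reached: 1 − e^(−t/τ) = 0.78 ⇒ t = −τ ln(1 − 0.78) = τ × 1.51.
t = 5.41×10^7 s = 1.71 years.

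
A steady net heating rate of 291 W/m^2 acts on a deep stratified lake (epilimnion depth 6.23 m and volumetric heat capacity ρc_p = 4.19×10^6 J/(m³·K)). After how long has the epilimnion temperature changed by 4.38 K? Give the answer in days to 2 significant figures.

Areal heat capacity C = ρc_p × D = 4.19×10^6 × 6.23 = 2.61×10^7 J/(m^2 K).
Time required: Δt = C ΔT / F = 2.61×10^7 × 4.38 / 291 = 3.93×10^5 s.
In days: 3.93×10^5 s / (86400 s/day) = 4.55 days.

4.5 days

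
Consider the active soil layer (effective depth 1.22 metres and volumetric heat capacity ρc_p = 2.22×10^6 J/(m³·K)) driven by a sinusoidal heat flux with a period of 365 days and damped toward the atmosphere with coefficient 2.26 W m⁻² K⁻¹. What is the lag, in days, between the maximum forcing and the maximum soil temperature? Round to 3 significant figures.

Areal heat capacity C = ρc_p × D = 2.22×10^6 × 1.22 = 2.71×10^6 J/(m²·K).
ω = 2π / 3.15×10^7 s = 1.99×10^-7 s⁻¹.
Phase lag φ = arctan(Cω/λ) = arctan(0.540/2.26) = 0.234 rad.
Time lag = φ / ω = 0.234 / 1.99×10^-7 = 1.18×10^6 s = 13.6 days.

13.6 days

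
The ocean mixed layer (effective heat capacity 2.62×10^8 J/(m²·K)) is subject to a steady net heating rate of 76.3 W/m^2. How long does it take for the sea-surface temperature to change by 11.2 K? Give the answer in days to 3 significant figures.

445 days

Areal heat capacity C = 2.62×10^8 J/(m²·K) (given).
Time required: Δt = C ΔT / F = 2.62×10^8 × 11.2 / 76.3 = 3.85×10^7 s.
In days: 3.85×10^7 s / (86400 s/day) = 445 days.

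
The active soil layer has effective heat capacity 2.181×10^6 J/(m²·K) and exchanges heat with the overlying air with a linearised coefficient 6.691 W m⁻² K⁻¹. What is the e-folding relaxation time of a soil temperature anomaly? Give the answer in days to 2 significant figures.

3.8 days

Areal heat capacity C = 2.181×10^6 J/(m²·K) (given).
Relaxation time τ = C / λ = 2.18×10^6 / 6.691 = 3.26×10^5 s.
In days: 3.26×10^5 s / (86400 s/day) = 3.77 days.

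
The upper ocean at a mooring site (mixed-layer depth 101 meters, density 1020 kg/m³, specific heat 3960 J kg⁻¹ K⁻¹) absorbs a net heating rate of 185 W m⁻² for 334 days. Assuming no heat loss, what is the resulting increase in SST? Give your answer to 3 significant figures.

13.1 K

Areal heat capacity C = ρ c_p D = 1020 × 3960 × 101 = 4.08×10^8 J/(m^2 K).
Net heat input Q = F Δt = 185 × (334 days × 86400 s/day) = 5.34×10^9 J/m².
ΔT = Q / C = 5.34×10^9 / 4.08×10^8 = 13.1 K.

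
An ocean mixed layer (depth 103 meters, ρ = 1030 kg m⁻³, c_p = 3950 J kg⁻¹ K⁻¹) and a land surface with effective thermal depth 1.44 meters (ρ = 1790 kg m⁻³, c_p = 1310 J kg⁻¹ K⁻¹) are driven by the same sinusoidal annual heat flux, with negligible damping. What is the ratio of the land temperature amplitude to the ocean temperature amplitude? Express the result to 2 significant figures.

120

C_ocean = 1030 × 3950 × 103 = 4.19×10^8 J/(m²·K).
C_land = 1790 × 1310 × 1.44 = 3.38×10^6 J/(m²·K).
Undamped amplitude ∝ 1/C, so A_land/A_ocean = C_ocean/C_land = 124.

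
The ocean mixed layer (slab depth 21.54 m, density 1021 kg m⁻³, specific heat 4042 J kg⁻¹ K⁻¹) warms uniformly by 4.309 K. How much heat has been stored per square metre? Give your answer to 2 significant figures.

Areal heat capacity C = ρ c_p D = 1021 × 4042 × 21.54 = 8.89×10^7 J m⁻² K⁻¹.
ΔQ = C ΔT = 8.89×10^7 × 4.309 = 3.83×10^8 J/m².

3.8×10^8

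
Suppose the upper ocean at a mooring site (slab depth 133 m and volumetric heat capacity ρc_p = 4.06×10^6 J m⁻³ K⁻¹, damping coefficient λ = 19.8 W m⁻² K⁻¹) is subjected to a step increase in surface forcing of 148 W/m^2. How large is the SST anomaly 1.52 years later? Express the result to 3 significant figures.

Areal heat capacity C = ρc_p × D = 4.06×10^6 × 133 = 5.40×10^8 J/(m^2 K).
τ = C / λ = 5.40×10^8 / 19.8 = 2.73×10^7 s.
Equilibrium anomaly ΔT_eq = F / λ = 148 / 19.8 = 7.47 K.
t = 1.52 years = 4.80×10^7 s, so t/τ = 1.76.
ΔT(t) = ΔT_eq (1 − e^(−t/τ)) = 7.47 × (1 − e^−1.76) = 6.19 K.

6.19 K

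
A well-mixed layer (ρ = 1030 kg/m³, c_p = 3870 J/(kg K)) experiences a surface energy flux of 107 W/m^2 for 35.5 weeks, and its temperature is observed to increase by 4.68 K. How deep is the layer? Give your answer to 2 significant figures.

120 m

Heat input Q = F Δt = 107 × 2.15×10^7 s = 2.30×10^9 J/m².
Required areal heat capacity C = Q / ΔT = 4.91×10^8 J/(m²·K).
Depth D = C / (ρ c_p) = 4.91×10^8 / (1030 × 3870) = 123 m.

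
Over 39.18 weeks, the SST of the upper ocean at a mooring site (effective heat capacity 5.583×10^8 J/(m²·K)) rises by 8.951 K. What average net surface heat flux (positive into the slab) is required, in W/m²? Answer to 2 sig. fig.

210

Areal heat capacity C = 5.583×10^8 J/(m²·K) (given).
Required heat per unit area: Q = C ΔT = 5.58×10^8 × 8.951 = 5.00×10^9 J/m².
Flux F = Q / Δt = 5.00×10^9 / 2.37×10^7 s = 211 W/m².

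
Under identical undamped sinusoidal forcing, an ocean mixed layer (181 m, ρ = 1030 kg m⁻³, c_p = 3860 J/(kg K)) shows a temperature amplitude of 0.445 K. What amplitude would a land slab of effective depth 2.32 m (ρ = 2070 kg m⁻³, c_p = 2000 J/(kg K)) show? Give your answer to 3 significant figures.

33.3 K

C_ocean = 7.20×10^8 J/(m²·K); C_land = 9.60×10^6 J/(m²·K).
A ∝ 1/C ⇒ A_land = A_ocean × C_ocean/C_land = 0.445 × 74.9 = 33.3 K.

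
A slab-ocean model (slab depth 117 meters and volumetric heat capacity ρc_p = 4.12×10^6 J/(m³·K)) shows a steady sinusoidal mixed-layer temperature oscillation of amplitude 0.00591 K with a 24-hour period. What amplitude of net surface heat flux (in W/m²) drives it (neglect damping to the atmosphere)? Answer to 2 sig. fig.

Areal heat capacity C = ρc_p × D = 4.12×10^6 × 117 = 4.82×10^8 J/(m^2 K).
ω = 2π / 86400 s = 7.27×10^-5 s⁻¹.
Cω = 4.82×10^8 × 7.27×10^-5 = 35100 W/(m²·K).
F₀ = A × Cω = 0.00591 × 35100 = 207 W/m².

210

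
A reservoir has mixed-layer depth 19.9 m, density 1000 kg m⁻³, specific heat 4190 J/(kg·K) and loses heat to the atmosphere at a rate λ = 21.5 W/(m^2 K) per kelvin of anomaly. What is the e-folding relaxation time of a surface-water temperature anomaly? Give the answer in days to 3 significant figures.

44.9 days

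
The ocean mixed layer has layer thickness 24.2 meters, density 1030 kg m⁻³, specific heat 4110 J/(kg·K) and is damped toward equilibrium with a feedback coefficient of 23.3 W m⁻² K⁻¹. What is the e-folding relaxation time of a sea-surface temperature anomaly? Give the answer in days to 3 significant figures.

50.9 days

Areal heat capacity C = ρ c_p D = 1030 × 4110 × 24.2 = 1.02×10^8 J/(m²·K).
Relaxation time τ = C / λ = 1.02×10^8 / 23.3 = 4.40×10^6 s.
In days: 4.40×10^6 s / (86400 s/day) = 50.9 days.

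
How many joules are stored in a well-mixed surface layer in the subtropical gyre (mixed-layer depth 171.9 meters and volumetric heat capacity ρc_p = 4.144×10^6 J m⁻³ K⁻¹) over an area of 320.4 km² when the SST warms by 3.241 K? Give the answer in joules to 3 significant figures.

Areal heat capacity C = ρc_p × D = 4.144×10^6 × 171.9 = 7.12×10^8 J m⁻² K⁻¹.
Heat per unit area: q = C ΔT = 7.12×10^8 × 3.241 = 2.31×10^9 J/m².
Total heat: Q = q × A = 2.31×10^9 × (320.4 × 10⁶ m²) = 7.40×10^17 J.

7.40×10^17 J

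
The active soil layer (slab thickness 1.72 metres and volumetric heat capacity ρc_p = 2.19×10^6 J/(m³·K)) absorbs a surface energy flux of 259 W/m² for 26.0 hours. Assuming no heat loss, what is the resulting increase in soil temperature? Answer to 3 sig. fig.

6.44 K

Areal heat capacity C = ρc_p × D = 2.19×10^6 × 1.72 = 3.77×10^6 J/(m^2 K).
Net heat input Q = F Δt = 259 × (26.0 hours × 3600 s/hour) = 2.42×10^7 J/m².
ΔT = Q / C = 2.42×10^7 / 3.77×10^6 = 6.44 K.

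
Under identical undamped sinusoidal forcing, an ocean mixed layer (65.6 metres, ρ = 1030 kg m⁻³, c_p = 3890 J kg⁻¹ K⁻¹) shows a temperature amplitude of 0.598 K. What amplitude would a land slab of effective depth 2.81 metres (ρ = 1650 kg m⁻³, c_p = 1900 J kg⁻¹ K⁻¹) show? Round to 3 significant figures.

17.8 K

C_ocean = 2.63×10^8 J/(m²·K); C_land = 8.81×10^6 J/(m²·K).
A ∝ 1/C ⇒ A_land = A_ocean × C_ocean/C_land = 0.598 × 29.8 = 17.8 K.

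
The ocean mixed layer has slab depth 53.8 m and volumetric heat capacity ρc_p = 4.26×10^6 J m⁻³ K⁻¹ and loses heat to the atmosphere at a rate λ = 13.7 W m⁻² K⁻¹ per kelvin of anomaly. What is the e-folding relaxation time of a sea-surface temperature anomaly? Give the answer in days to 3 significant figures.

Areal heat capacity C = ρc_p × D = 4.26×10^6 × 53.8 = 2.29×10^8 J m⁻² K⁻¹.
Relaxation time τ = C / λ = 2.29×10^8 / 13.7 = 1.67×10^7 s.
In days: 1.67×10^7 s / (86400 s/day) = 194 days.

194 days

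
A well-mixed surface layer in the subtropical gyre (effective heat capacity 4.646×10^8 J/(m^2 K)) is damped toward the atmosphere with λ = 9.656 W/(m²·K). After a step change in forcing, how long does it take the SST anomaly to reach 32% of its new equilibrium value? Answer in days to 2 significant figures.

210 days

Areal heat capacity C = 4.646×10^8 J/(m^2 K) (given).
τ = C / λ = 4.65×10^8 / 9.656 = 4.81×10^7 s.
Fraction reached: 1 − e^(−t/τ) = 0.32 ⇒ t = −τ ln(1 − 0.32) = τ × 0.386.
t = 1.86×10^7 s = 215 days.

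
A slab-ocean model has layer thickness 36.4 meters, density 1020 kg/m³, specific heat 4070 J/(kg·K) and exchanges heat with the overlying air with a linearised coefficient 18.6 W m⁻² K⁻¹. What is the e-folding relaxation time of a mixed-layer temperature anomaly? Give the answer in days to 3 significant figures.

Areal heat capacity C = ρ c_p D = 1020 × 4070 × 36.4 = 1.51×10^8 J m⁻² K⁻¹.
Relaxation time τ = C / λ = 1.51×10^8 / 18.6 = 8.12×10^6 s.
In days: 8.12×10^6 s / (86400 s/day) = 94.0 days.

94.0 days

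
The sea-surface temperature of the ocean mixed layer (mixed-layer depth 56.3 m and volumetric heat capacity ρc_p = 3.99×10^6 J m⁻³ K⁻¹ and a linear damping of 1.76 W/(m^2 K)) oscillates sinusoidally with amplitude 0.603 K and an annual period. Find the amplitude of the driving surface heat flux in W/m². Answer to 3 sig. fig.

27.0

Areal heat capacity C = ρc_p × D = 3.99×10^6 × 56.3 = 2.25×10^8 J m⁻² K⁻¹.
ω = 2π / 3.15×10^7 s = 1.99×10^-7 s⁻¹.
√((Cω)² + λ²) = √((44.8)² + 1.76²) = 44.8 W/(m²·K).
F₀ = A × √((Cω)²+λ²) = 0.603 × 44.8 = 27.0 W/m².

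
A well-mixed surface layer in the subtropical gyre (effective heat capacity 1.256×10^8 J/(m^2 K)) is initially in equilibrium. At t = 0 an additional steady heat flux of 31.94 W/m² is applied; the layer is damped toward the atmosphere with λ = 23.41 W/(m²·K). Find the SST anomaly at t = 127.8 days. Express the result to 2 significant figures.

1.2 K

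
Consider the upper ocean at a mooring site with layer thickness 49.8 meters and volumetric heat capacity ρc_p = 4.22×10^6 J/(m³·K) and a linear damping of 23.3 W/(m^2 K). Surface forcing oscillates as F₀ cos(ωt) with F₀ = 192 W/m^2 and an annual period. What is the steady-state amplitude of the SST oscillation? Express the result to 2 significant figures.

4.0 K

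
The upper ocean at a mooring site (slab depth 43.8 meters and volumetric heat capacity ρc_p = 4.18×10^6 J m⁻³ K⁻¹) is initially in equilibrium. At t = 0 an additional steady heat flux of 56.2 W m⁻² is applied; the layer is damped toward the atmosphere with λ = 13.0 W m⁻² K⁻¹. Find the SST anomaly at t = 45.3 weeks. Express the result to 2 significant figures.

3.7 K

Areal heat capacity C = ρc_p × D = 4.18×10^6 × 43.8 = 1.83×10^8 J/(m^2 K).
τ = C / λ = 1.83×10^8 / 13.0 = 1.41×10^7 s.
Equilibrium anomaly ΔT_eq = F / λ = 56.2 / 13.0 = 4.32 K.
t = 45.3 weeks = 2.74×10^7 s, so t/τ = 1.95.
ΔT(t) = ΔT_eq (1 − e^(−t/τ)) = 4.32 × (1 − e^−1.95) = 3.71 K.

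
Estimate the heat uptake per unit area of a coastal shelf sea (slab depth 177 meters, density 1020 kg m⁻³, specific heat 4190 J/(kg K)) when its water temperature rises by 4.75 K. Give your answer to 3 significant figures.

Areal heat capacity C = ρ c_p D = 1020 × 4190 × 177 = 7.56×10^8 J/(m^2 K).
ΔQ = C ΔT = 7.56×10^8 × 4.75 = 3.59×10^9 J/m².

3.59×10^9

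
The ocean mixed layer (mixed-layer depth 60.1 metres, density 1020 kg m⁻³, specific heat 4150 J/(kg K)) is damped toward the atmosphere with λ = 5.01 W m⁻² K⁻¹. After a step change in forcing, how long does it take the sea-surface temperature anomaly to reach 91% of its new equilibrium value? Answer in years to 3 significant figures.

3.87 years

Areal heat capacity C = ρ c_p D = 1020 × 4150 × 60.1 = 2.54×10^8 J/(m²·K).
τ = C / λ = 2.54×10^8 / 5.01 = 5.08×10^7 s.
Fraction reached: 1 − e^(−t/τ) = 0.91 ⇒ t = −τ ln(1 − 0.91) = τ × 2.41.
t = 1.22×10^8 s = 3.87 years.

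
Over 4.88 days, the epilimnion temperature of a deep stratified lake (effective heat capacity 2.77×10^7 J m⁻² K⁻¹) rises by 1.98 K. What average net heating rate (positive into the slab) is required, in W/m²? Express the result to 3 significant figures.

Areal heat capacity C = 2.77×10^7 J m⁻² K⁻¹ (given).
Required heat per unit area: Q = C ΔT = 2.77×10^7 × 1.98 = 5.48×10^7 J/m².
Flux F = Q / Δt = 5.48×10^7 / 4.22×10^5 s = 130 W/m².

130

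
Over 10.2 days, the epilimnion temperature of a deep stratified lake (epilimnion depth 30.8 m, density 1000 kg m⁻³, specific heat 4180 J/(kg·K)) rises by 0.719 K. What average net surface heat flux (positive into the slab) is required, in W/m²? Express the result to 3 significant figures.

105

Areal heat capacity C = ρ c_p D = 1000 × 4180 × 30.8 = 1.29×10^8 J/(m^2 K).
Required heat per unit area: Q = C ΔT = 1.29×10^8 × 0.719 = 9.26×10^7 J/m².
Flux F = Q / Δt = 9.26×10^7 / 8.81×10^5 s = 105 W/m².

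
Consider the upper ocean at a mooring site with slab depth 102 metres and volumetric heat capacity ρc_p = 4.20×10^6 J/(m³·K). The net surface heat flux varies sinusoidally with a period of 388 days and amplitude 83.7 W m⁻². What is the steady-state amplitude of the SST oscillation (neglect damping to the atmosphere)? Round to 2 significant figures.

1.0 K

Areal heat capacity C = ρc_p × D = 4.20×10^6 × 102 = 4.28×10^8 J/(m^2 K).
Angular frequency ω = 2π / T = 2π / 3.35×10^7 s = 1.87×10^-7 s⁻¹.
Cω = 4.28×10^8 × 1.87×10^-7 = 80.3 W/(m²·K).
Amplitude A = F₀ / (Cω) = 83.7 / 80.3 = 1.04 K.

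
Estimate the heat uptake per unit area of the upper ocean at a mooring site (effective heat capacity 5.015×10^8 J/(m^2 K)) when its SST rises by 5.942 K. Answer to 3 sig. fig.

Areal heat capacity C = 5.015×10^8 J/(m^2 K) (given).
ΔQ = C ΔT = 5.01×10^8 × 5.942 = 2.98×10^9 J/m².

2.98×10^9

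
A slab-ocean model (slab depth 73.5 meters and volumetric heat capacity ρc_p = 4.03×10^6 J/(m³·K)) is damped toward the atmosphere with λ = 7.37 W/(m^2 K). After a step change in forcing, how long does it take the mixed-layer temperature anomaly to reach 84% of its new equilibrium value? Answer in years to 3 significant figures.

Areal heat capacity C = ρc_p × D = 4.03×10^6 × 73.5 = 2.96×10^8 J/(m^2 K).
τ = C / λ = 2.96×10^8 / 7.37 = 4.02×10^7 s.
Fraction reached: 1 − e^(−t/τ) = 0.84 ⇒ t = −τ ln(1 − 0.84) = τ × 1.83.
t = 7.37×10^7 s = 2.33 years.

2.33 years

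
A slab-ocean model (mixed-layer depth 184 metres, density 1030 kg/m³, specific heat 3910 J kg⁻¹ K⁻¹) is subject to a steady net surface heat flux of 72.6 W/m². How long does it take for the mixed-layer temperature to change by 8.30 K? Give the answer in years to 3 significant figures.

2.68 years

Areal heat capacity C = ρ c_p D = 1030 × 3910 × 184 = 7.41×10^8 J/(m^2 K).
Time required: Δt = C ΔT / F = 7.41×10^8 × 8.30 / 72.6 = 8.47×10^7 s.
In years: 8.47×10^7 s / (3.156×10^7 s/year) = 2.68 years.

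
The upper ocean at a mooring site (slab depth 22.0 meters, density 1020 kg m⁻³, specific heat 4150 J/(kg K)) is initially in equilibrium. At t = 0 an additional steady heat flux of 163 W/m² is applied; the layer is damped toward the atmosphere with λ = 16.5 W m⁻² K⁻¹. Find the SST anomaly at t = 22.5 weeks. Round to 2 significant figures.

9.0 K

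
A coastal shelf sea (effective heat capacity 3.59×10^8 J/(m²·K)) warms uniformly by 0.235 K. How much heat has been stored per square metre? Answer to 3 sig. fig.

Areal heat capacity C = 3.59×10^8 J/(m²·K) (given).
ΔQ = C ΔT = 3.59×10^8 × 0.235 = 8.44×10^7 J/m².

8.44×10^7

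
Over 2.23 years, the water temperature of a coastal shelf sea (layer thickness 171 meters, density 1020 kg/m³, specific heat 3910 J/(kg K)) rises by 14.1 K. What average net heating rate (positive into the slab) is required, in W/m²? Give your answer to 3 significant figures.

137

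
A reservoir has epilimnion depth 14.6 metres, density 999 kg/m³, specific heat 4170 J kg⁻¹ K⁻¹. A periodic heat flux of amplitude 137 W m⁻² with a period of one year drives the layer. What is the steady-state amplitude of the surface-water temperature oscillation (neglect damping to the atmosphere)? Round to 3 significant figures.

Areal heat capacity C = ρ c_p D = 999 × 4170 × 14.6 = 6.08×10^7 J m⁻² K⁻¹.
Angular frequency ω = 2π / T = 2π / 3.15×10^7 s = 1.99×10^-7 s⁻¹.
Cω = 6.08×10^7 × 1.99×10^-7 = 12.1 W/(m²·K).
Amplitude A = F₀ / (Cω) = 137 / 12.1 = 11.3 K.

11.3 K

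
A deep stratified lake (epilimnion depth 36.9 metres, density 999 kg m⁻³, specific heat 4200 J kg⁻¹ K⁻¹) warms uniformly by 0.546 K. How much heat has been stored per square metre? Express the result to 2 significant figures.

8.5×10^7

Areal heat capacity C = ρ c_p D = 999 × 4200 × 36.9 = 1.55×10^8 J m⁻² K⁻¹.
ΔQ = C ΔT = 1.55×10^8 × 0.546 = 8.45×10^7 J/m².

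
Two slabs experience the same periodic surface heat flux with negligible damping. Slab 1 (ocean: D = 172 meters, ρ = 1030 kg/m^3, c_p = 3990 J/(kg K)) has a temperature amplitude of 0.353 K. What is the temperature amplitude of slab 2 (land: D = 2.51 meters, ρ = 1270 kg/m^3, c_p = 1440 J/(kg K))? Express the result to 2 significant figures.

54 K

C_ocean = 7.07×10^8 J/(m²·K); C_land = 4.59×10^6 J/(m²·K).
A ∝ 1/C ⇒ A_land = A_ocean × C_ocean/C_land = 0.353 × 154 = 54.4 K.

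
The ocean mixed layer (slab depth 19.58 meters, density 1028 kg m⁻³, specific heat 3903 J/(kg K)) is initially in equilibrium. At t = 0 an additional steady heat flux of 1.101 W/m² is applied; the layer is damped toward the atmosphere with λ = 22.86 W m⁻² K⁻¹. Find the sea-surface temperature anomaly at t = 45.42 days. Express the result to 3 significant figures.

Areal heat capacity C = ρ c_p D = 1028 × 3903 × 19.58 = 7.86×10^7 J/(m^2 K).
τ = C / λ = 7.86×10^7 / 22.86 = 3.44×10^6 s.
Equilibrium anomaly ΔT_eq = F / λ = 1.101 / 22.86 = 0.0482 K.
t = 45.42 days = 3.92×10^6 s, so t/τ = 1.14.
ΔT(t) = ΔT_eq (1 − e^(−t/τ)) = 0.0482 × (1 − e^−1.14) = 0.0328 K.

0.0328 K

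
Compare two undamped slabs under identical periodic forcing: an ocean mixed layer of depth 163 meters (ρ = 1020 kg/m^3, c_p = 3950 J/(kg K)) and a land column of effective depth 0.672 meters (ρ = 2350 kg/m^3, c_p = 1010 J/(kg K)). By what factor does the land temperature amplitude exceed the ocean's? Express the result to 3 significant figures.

412

C_ocean = 1020 × 3950 × 163 = 6.57×10^8 J/(m²·K).
C_land = 2350 × 1010 × 0.672 = 1.59×10^6 J/(m²·K).
Undamped amplitude ∝ 1/C, so A_land/A_ocean = C_ocean/C_land = 412.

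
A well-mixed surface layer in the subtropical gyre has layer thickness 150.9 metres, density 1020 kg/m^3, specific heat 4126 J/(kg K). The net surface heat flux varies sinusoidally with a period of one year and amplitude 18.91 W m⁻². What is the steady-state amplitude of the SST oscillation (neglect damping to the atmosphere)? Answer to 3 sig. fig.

0.149 K

Areal heat capacity C = ρ c_p D = 1020 × 4126 × 150.9 = 6.35×10^8 J m⁻² K⁻¹.
Angular frequency ω = 2π / T = 2π / 3.15×10^7 s = 1.99×10^-7 s⁻¹.
Cω = 6.35×10^8 × 1.99×10^-7 = 127 W/(m²·K).
Amplitude A = F₀ / (Cω) = 18.91 / 127 = 0.149 K.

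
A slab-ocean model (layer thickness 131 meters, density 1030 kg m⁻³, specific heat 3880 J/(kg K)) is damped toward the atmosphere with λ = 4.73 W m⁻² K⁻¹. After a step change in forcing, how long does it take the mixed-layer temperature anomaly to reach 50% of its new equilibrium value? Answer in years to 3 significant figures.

2.43 years

Areal heat capacity C = ρ c_p D = 1030 × 3880 × 131 = 5.24×10^8 J/(m^2 K).
τ = C / λ = 5.24×10^8 / 4.73 = 1.11×10^8 s.
Fraction reached: 1 − e^(−t/τ) = 0.50 ⇒ t = −τ ln(1 − 0.50) = τ × 0.693.
t = 7.67×10^7 s = 2.43 years.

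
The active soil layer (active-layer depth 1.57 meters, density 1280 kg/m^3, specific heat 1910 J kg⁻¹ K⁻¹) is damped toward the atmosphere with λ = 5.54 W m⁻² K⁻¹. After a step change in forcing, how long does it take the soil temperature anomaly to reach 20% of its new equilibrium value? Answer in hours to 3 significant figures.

42.9 hours

Areal heat capacity C = ρ c_p D = 1280 × 1910 × 1.57 = 3.84×10^6 J/(m²·K).
τ = C / λ = 3.84×10^6 / 5.54 = 6.93×10^5 s.
Fraction reached: 1 − e^(−t/τ) = 0.20 ⇒ t = −τ ln(1 − 0.20) = τ × 0.223.
t = 1.55×10^5 s = 42.9 hours.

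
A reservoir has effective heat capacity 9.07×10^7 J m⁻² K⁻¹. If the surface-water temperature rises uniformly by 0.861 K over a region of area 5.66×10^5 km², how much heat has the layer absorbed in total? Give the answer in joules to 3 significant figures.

4.42×10^19 J

Areal heat capacity C = 9.07×10^7 J m⁻² K⁻¹ (given).
Heat per unit area: q = C ΔT = 9.07×10^7 × 0.861 = 7.81×10^7 J/m².
Total heat: Q = q × A = 7.81×10^7 × (5.66×10^5 × 10⁶ m²) = 4.42×10^19 J.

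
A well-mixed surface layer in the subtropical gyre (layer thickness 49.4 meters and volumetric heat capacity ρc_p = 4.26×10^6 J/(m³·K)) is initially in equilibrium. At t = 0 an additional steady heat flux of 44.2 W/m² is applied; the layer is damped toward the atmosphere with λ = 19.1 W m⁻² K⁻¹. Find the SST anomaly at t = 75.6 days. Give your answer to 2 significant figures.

Areal heat capacity C = ρc_p × D = 4.26×10^6 × 49.4 = 2.10×10^8 J/(m^2 K).
τ = C / λ = 2.10×10^8 / 19.1 = 1.10×10^7 s.
Equilibrium anomaly ΔT_eq = F / λ = 44.2 / 19.1 = 2.31 K.
t = 75.6 days = 6.53×10^6 s, so t/τ = 0.593.
ΔT(t) = ΔT_eq (1 − e^(−t/τ)) = 2.31 × (1 − e^−0.593) = 1.03 K.

1.0 K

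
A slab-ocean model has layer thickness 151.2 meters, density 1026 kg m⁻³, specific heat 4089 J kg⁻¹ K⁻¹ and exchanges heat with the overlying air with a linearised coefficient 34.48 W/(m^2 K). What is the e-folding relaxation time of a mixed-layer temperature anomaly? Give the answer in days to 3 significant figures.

213 days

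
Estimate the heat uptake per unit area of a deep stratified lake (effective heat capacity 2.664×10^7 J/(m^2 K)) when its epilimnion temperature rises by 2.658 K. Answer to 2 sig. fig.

7.1×10^7

Areal heat capacity C = 2.664×10^7 J/(m^2 K) (given).
ΔQ = C ΔT = 2.66×10^7 × 2.658 = 7.08×10^7 J/m².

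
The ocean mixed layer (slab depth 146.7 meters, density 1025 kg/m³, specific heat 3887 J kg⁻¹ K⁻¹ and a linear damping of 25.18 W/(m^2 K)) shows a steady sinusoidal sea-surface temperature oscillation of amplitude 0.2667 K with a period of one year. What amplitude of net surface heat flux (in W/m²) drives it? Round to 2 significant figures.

32

Areal heat capacity C = ρ c_p D = 1025 × 3887 × 146.7 = 5.84×10^8 J/(m²·K).
ω = 2π / 3.15×10^7 s = 1.99×10^-7 s⁻¹.
√((Cω)² + λ²) = √((116)² + 25.18²) = 119 W/(m²·K).
F₀ = A × √((Cω)²+λ²) = 0.2667 × 119 = 31.8 W/m².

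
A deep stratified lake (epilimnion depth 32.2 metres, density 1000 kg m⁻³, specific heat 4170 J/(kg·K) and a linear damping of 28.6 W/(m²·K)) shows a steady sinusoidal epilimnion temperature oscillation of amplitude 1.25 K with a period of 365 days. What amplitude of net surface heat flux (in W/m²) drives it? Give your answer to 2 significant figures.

Areal heat capacity C = ρ c_p D = 1000 × 4170 × 32.2 = 1.34×10^8 J m⁻² K⁻¹.
ω = 2π / 3.15×10^7 s = 1.99×10^-7 s⁻¹.
√((Cω)² + λ²) = √((26.8)² + 28.6²) = 39.2 W/(m²·K).
F₀ = A × √((Cω)²+λ²) = 1.25 × 39.2 = 49.0 W/m².

49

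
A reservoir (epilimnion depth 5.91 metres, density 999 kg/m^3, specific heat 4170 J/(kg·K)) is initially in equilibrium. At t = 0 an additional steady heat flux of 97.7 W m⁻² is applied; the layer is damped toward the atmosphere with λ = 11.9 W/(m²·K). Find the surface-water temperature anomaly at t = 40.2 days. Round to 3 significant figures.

Areal heat capacity C = ρ c_p D = 999 × 4170 × 5.91 = 2.46×10^7 J/(m^2 K).
τ = C / λ = 2.46×10^7 / 11.9 = 2.07×10^6 s.
Equilibrium anomaly ΔT_eq = F / λ = 97.7 / 11.9 = 8.21 K.
t = 40.2 days = 3.47×10^6 s, so t/τ = 1.68.
ΔT(t) = ΔT_eq (1 − e^(−t/τ)) = 8.21 × (1 − e^−1.68) = 6.68 K.

6.68 K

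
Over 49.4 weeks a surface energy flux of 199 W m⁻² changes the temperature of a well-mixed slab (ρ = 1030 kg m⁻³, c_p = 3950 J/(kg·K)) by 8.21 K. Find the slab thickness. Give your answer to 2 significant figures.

180 m

Heat input Q = F Δt = 199 × 2.99×10^7 s = 5.95×10^9 J/m².
Required areal heat capacity C = Q / ΔT = 7.24×10^8 J/(m²·K).
Depth D = C / (ρ c_p) = 7.24×10^8 / (1030 × 3950) = 178 m.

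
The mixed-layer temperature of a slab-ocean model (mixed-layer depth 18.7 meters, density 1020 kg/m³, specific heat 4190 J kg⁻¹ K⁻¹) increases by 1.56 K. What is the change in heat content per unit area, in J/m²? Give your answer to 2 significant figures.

1.2×10^8

Areal heat capacity C = ρ c_p D = 1020 × 4190 × 18.7 = 7.99×10^7 J m⁻² K⁻¹.
ΔQ = C ΔT = 7.99×10^7 × 1.56 = 1.25×10^8 J/m².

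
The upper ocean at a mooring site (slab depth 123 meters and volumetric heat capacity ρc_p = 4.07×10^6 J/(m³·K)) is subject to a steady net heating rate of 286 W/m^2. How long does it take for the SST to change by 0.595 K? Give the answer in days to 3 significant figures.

Areal heat capacity C = ρc_p × D = 4.07×10^6 × 123 = 5.01×10^8 J/(m^2 K).
Time required: Δt = C ΔT / F = 5.01×10^8 × 0.595 / 286 = 1.04×10^6 s.
In days: 1.04×10^6 s / (86400 s/day) = 12.1 days.

12.1 days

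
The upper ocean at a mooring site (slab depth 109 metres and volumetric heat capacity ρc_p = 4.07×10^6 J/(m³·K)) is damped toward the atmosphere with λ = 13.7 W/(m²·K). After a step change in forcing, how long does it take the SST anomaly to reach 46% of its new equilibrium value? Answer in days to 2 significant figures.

Areal heat capacity C = ρc_p × D = 4.07×10^6 × 109 = 4.44×10^8 J m⁻² K⁻¹.
τ = C / λ = 4.44×10^8 / 13.7 = 3.24×10^7 s.
Fraction reached: 1 − e^(−t/τ) = 0.46 ⇒ t = −τ ln(1 − 0.46) = τ × 0.616.
t = 2.00×10^7 s = 231 days.

230 days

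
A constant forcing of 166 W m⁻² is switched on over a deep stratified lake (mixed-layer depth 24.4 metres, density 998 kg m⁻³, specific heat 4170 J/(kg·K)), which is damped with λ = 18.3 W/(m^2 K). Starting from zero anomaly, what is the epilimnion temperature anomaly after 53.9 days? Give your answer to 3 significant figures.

5.15 K

Areal heat capacity C = ρ c_p D = 998 × 4170 × 24.4 = 1.02×10^8 J m⁻² K⁻¹.
τ = C / λ = 1.02×10^8 / 18.3 = 5.55×10^6 s.
Equilibrium anomaly ΔT_eq = F / λ = 166 / 18.3 = 9.07 K.
t = 53.9 days = 4.66×10^6 s, so t/τ = 0.839.
ΔT(t) = ΔT_eq (1 − e^(−t/τ)) = 9.07 × (1 − e^−0.839) = 5.15 K.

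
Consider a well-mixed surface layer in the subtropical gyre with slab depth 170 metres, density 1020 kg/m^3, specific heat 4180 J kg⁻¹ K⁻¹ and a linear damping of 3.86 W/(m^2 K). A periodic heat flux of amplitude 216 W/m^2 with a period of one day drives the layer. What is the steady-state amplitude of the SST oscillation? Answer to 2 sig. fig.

0.0041 K

Areal heat capacity C = ρ c_p D = 1020 × 4180 × 170 = 7.25×10^8 J m⁻² K⁻¹.
Angular frequency ω = 2π / T = 2π / 86400 s = 7.27×10^-5 s⁻¹.
√((Cω)² + λ²) = √((52700)² + 3.86²) = 52700 W/(m²·K).
Amplitude A = F₀ / √((Cω)²+λ²) = 216 / 52700 = 0.00410 K.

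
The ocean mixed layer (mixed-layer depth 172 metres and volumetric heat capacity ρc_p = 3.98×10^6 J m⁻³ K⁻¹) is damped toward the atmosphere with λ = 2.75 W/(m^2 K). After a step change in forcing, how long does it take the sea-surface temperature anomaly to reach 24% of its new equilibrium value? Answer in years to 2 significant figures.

2.2 years

Areal heat capacity C = ρc_p × D = 3.98×10^6 × 172 = 6.85×10^8 J m⁻² K⁻¹.
τ = C / λ = 6.85×10^8 / 2.75 = 2.49×10^8 s.
Fraction reached: 1 − e^(−t/τ) = 0.24 ⇒ t = −τ ln(1 − 0.24) = τ × 0.274.
t = 6.83×10^7 s = 2.16 years.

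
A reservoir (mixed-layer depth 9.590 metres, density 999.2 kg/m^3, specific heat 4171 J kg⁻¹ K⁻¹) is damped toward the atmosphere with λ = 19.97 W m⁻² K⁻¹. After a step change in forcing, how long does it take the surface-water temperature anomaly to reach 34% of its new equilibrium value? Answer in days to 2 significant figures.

Areal heat capacity C = ρ c_p D = 999.2 × 4171 × 9.590 = 4.00×10^7 J/(m²·K).
τ = C / λ = 4.00×10^7 / 19.97 = 2.00×10^6 s.
Fraction reached: 1 − e^(−t/τ) = 0.34 ⇒ t = −τ ln(1 − 0.34) = τ × 0.416.
t = 8.32×10^5 s = 9.63 days.

9.6 days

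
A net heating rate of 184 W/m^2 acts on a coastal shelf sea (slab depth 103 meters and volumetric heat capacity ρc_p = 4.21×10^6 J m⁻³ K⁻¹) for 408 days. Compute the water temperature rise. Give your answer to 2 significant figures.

Areal heat capacity C = ρc_p × D = 4.21×10^6 × 103 = 4.34×10^8 J m⁻² K⁻¹.
Net heat input Q = F Δt = 184 × (408 days × 86400 s/day) = 6.49×10^9 J/m².
ΔT = Q / C = 6.49×10^9 / 4.34×10^8 = 15.0 K.

15 K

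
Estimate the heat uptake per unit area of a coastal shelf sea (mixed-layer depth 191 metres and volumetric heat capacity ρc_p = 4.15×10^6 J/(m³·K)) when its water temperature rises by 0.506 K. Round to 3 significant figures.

4.01×10^8

Areal heat capacity C = ρc_p × D = 4.15×10^6 × 191 = 7.93×10^8 J/(m^2 K).
ΔQ = C ΔT = 7.93×10^8 × 0.506 = 4.01×10^8 J/m².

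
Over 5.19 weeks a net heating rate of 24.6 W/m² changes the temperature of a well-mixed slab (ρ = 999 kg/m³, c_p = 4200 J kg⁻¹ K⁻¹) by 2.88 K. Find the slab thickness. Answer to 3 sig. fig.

Heat input Q = F Δt = 24.6 × 3.14×10^6 s = 7.72×10^7 J/m².
Required areal heat capacity C = Q / ΔT = 2.68×10^7 J/(m²·K).
Depth D = C / (ρ c_p) = 2.68×10^7 / (999 × 4200) = 6.39 m.

6.39 m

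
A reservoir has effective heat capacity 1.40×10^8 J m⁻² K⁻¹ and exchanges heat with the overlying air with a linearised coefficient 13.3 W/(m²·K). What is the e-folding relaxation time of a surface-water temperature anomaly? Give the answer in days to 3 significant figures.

122 days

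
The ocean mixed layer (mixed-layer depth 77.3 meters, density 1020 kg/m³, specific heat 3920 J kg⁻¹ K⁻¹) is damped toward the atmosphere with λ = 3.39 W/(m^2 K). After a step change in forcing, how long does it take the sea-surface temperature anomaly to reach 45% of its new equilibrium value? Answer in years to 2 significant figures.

Areal heat capacity C = ρ c_p D = 1020 × 3920 × 77.3 = 3.09×10^8 J/(m^2 K).
τ = C / λ = 3.09×10^8 / 3.39 = 9.12×10^7 s.
Fraction reached: 1 − e^(−t/τ) = 0.45 ⇒ t = −τ ln(1 − 0.45) = τ × 0.598.
t = 5.45×10^7 s = 1.73 years.

1.7 years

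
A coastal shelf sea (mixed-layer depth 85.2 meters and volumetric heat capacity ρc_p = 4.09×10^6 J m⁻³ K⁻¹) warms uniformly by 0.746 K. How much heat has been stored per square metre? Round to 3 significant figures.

Areal heat capacity C = ρc_p × D = 4.09×10^6 × 85.2 = 3.48×10^8 J/(m²·K).
ΔQ = C ΔT = 3.48×10^8 × 0.746 = 2.60×10^8 J/m².

2.60×10^8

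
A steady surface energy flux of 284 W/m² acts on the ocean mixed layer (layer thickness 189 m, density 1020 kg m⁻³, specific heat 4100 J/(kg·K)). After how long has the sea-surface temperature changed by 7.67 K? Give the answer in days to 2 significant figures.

250 days

Areal heat capacity C = ρ c_p D = 1020 × 4100 × 189 = 7.90×10^8 J m⁻² K⁻¹.
Time required: Δt = C ΔT / F = 7.90×10^8 × 7.67 / 284 = 2.13×10^7 s.
In days: 2.13×10^7 s / (86400 s/day) = 247 days.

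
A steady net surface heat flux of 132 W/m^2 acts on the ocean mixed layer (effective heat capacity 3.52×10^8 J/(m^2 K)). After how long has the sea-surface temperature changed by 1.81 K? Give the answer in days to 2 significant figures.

Areal heat capacity C = 3.52×10^8 J/(m^2 K) (given).
Time required: Δt = C ΔT / F = 3.52×10^8 × 1.81 / 132 = 4.83×10^6 s.
In days: 4.83×10^6 s / (86400 s/day) = 55.9 days.

56 days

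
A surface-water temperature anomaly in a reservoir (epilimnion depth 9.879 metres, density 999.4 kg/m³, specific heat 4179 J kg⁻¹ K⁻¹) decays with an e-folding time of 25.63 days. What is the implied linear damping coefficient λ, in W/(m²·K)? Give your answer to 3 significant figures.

Areal heat capacity C = ρ c_p D = 999.4 × 4179 × 9.879 = 4.13×10^7 J/(m²·K).
τ = 25.63 days = 2.21×10^6 s.
λ = C / τ = 4.13×10^7 / 2.21×10^6 = 18.6 W/(m²·K).

18.6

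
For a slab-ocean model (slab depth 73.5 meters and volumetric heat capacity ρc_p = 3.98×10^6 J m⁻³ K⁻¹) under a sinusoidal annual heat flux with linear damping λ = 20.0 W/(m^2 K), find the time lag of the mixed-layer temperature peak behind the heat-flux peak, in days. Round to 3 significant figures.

Areal heat capacity C = ρc_p × D = 3.98×10^6 × 73.5 = 2.93×10^8 J m⁻² K⁻¹.
ω = 2π / 3.15×10^7 s = 1.99×10^-7 s⁻¹.
Phase lag φ = arctan(Cω/λ) = arctan(58.3/20.0) = 1.24 rad.
Time lag = φ / ω = 1.24 / 1.99×10^-7 = 6.22×10^6 s = 72.0 days.

72.0 days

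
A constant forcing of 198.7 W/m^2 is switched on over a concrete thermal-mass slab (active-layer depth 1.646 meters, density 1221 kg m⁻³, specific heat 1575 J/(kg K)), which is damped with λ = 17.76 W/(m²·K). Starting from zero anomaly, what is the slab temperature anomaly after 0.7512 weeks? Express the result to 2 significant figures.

10 K

Areal heat capacity C = ρ c_p D = 1221 × 1575 × 1.646 = 3.17×10^6 J/(m²·K).
τ = C / λ = 3.17×10^6 / 17.76 = 1.78×10^5 s.
Equilibrium anomaly ΔT_eq = F / λ = 198.7 / 17.76 = 11.2 K.
t = 0.7512 weeks = 4.54×10^5 s, so t/τ = 2.55.
ΔT(t) = ΔT_eq (1 − e^(−t/τ)) = 11.2 × (1 − e^−2.55) = 10.3 K.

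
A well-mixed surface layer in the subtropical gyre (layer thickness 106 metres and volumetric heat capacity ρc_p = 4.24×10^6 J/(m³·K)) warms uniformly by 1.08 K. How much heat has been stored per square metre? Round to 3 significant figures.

4.85×10^8

Areal heat capacity C = ρc_p × D = 4.24×10^6 × 106 = 4.49×10^8 J/(m²·K).
ΔQ = C ΔT = 4.49×10^8 × 1.08 = 4.85×10^8 J/m².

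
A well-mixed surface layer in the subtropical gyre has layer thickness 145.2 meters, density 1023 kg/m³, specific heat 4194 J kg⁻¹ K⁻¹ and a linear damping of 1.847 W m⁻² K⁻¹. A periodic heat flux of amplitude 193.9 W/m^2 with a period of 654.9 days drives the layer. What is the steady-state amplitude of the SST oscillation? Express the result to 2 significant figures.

2.8 K

Areal heat capacity C = ρ c_p D = 1023 × 4194 × 145.2 = 6.23×10^8 J/(m²·K).
Angular frequency ω = 2π / T = 2π / 5.66×10^7 s = 1.11×10^-7 s⁻¹.
√((Cω)² + λ²) = √((69.2)² + 1.847²) = 69.2 W/(m²·K).
Amplitude A = F₀ / √((Cω)²+λ²) = 193.9 / 69.2 = 2.80 K.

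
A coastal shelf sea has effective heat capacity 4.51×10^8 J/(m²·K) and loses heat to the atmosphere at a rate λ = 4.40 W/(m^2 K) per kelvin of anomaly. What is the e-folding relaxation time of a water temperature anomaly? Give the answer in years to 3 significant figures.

Areal heat capacity C = 4.51×10^8 J/(m²·K) (given).
Relaxation time τ = C / λ = 4.51×10^8 / 4.40 = 1.02×10^8 s.
In years: 1.02×10^8 s / (3.156×10^7 s/year) = 3.25 years.

3.25 years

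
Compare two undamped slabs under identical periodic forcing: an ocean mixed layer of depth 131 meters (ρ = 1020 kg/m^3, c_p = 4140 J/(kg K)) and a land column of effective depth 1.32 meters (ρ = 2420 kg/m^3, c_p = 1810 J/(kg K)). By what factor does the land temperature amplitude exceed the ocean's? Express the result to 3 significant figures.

95.7

C_ocean = 1020 × 4140 × 131 = 5.53×10^8 J/(m²·K).
C_land = 2420 × 1810 × 1.32 = 5.78×10^6 J/(m²·K).
Undamped amplitude ∝ 1/C, so A_land/A_ocean = C_ocean/C_land = 95.7.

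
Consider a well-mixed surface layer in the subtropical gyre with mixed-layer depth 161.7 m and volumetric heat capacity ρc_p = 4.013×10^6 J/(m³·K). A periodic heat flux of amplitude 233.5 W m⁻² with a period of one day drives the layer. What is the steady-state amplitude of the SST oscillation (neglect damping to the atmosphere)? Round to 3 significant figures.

Areal heat capacity C = ρc_p × D = 4.013×10^6 × 161.7 = 6.49×10^8 J m⁻² K⁻¹.
Angular frequency ω = 2π / T = 2π / 86400 s = 7.27×10^-5 s⁻¹.
Cω = 6.49×10^8 × 7.27×10^-5 = 47200 W/(m²·K).
Amplitude A = F₀ / (Cω) = 233.5 / 47200 = 0.00495 K.

0.00495 K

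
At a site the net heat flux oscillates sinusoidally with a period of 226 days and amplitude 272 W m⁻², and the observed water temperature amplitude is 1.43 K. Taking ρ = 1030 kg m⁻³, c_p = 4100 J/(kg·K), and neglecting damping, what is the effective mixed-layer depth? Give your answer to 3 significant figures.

140 m

ω = 2π / 1.95×10^7 s = 3.22×10^-7 s⁻¹.
Required C = F₀ / (A ω) = 272 / (1.43 × 3.22×10^-7) = 5.91×10^8 J/(m²·K).
D = C / (ρ c_p) = 5.91×10^8 / (1030 × 4100) = 140 m.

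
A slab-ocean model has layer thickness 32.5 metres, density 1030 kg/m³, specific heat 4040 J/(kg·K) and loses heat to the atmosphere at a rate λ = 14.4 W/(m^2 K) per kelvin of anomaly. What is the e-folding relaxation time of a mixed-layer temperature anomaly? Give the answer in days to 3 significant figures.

109 days

Areal heat capacity C = ρ c_p D = 1030 × 4040 × 32.5 = 1.35×10^8 J/(m²·K).
Relaxation time τ = C / λ = 1.35×10^8 / 14.4 = 9.39×10^6 s.
In days: 9.39×10^6 s / (86400 s/day) = 109 days.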